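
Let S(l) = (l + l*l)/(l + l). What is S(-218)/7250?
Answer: -217/14500 ≈ -0.014966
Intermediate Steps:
S(l) = (l + l²)/(2*l) (S(l) = (l + l²)/((2*l)) = (l + l²)*(1/(2*l)) = (l + l²)/(2*l))
S(-218)/7250 = (½ + (½)*(-218))/7250 = (½ - 109)*(1/7250) = -217/2*1/7250 = -217/14500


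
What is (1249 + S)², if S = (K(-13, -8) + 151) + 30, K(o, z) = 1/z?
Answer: 130850721/64 ≈ 2.0445e+6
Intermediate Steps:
S = 1447/8 (S = (1/(-8) + 151) + 30 = (-⅛ + 151) + 30 = 1207/8 + 30 = 1447/8 ≈ 180.88)
(1249 + S)² = (1249 + 1447/8)² = (11439/8)² = 130850721/64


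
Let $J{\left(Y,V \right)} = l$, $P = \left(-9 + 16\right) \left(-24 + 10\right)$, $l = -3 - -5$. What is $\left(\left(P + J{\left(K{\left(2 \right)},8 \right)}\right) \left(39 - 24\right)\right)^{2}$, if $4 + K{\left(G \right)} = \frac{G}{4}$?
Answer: $2073600$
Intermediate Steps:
$K{\left(G \right)} = -4 + \frac{G}{4}$
$l = 2$ ($l = -3 + 5 = 2$)
$P = -98$ ($P = 7 \left(-14\right) = -98$)
$J{\left(Y,V \right)} = 2$
$\left(\left(P + J{\left(K{\left(2 \right)},8 \right)}\right) \left(39 - 24\right)\right)^{2} = \left(\left(-98 + 2\right) \left(39 - 24\right)\right)^{2} = \left(\left(-96\right) 15\right)^{2} = \left(-1440\right)^{2} = 2073600$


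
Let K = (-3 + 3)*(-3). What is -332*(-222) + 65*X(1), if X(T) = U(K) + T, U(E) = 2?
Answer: 73899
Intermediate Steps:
K = 0 (K = 0*(-3) = 0)
X(T) = 2 + T
-332*(-222) + 65*X(1) = -332*(-222) + 65*(2 + 1) = 73704 + 65*3 = 73704 + 195 = 73899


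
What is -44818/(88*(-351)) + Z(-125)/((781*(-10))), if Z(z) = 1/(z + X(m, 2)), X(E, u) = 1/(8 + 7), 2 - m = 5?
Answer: 372701149/256860747 ≈ 1.4510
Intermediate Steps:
m = -3 (m = 2 - 1*5 = 2 - 5 = -3)
X(E, u) = 1/15
Z(z) = 1/(1/15 + z) (Z(z) = 1/(z + 1/15) = 1/(1/15 + z))
-44818/(88*(-351)) + Z(-125)/((781*(-10))) = -44818/(88*(-351)) + (15/(1 + 15*(-125)))/((781*(-10))) = -44818/(-30888) + (15/(1 - 1875))/(-7810) = -44818*(-1/30888) + (15/(-1874))*(-1/7810) = 22409/15444 + (15*(-1/1874))*(-1/7810) = 22409/15444 - 15/1874*(-1/7810) = 22409/15444 + 3/2927188 = 372701149/256860747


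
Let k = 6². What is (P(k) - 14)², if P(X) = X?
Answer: 484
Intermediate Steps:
k = 36
(P(k) - 14)² = (36 - 14)² = 22² = 484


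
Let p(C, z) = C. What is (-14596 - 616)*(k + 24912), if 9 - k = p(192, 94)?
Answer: -376177548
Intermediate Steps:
k = -183 (k = 9 - 1*192 = 9 - 192 = -183)
(-14596 - 616)*(k + 24912) = (-14596 - 616)*(-183 + 24912) = -15212*24729 = -376177548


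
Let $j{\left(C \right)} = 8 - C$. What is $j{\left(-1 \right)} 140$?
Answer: $1260$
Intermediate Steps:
$j{\left(-1 \right)} 140 = \left(8 - -1\right) 140 = \left(8 + 1\right) 140 = 9 \cdot 140 = 1260$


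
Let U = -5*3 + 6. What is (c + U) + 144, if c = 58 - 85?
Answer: 108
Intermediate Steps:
c = -27
U = -9 (U = -15 + 6 = -9)
(c + U) + 144 = (-27 - 9) + 144 = -36 + 144 = 108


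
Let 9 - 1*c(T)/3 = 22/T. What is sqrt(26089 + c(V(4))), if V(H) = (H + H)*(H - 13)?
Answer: sqrt(940209)/6 ≈ 161.61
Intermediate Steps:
V(H) = 2*H*(-13 + H) (V(H) = (2*H)*(-13 + H) = 2*H*(-13 + H))
c(T) = 27 - 66/T
sqrt(26089 + c(V(4))) = sqrt(26089 + (27 - 66*1/(8*(-13 + 4)))) = sqrt(26089 + (27 - 66/(2*4*(-9)))) = sqrt(26089 + (27 - 66/(-72))) = sqrt(26089 + (27 - 66*(-1/72))) = sqrt(26089 + (27 + 11/12)) = sqrt(26089 + 335/12) = sqrt(313403/12) = sqrt(940209)/6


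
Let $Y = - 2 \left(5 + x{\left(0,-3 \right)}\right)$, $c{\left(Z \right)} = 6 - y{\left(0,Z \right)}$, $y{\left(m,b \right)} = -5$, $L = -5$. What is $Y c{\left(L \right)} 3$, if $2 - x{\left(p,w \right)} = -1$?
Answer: $-528$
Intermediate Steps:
$x{\left(p,w \right)} = 3$ ($x{\left(p,w \right)} = 2 - -1 = 2 + 1 = 3$)
$c{\left(Z \right)} = 11$ ($c{\left(Z \right)} = 6 - -5 = 6 + 5 = 11$)
$Y = -16$ ($Y = - 2 \left(5 + 3\right) = \left(-2\right) 8 = -16$)
$Y c{\left(L \right)} 3 = \left(-16\right) 11 \cdot 3 = \left(-176\right) 3 = -528$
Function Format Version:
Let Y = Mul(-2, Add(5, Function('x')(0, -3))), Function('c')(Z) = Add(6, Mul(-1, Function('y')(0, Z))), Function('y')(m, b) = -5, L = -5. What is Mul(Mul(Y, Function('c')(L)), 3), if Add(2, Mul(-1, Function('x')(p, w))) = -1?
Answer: -528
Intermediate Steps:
Function('x')(p, w) = 3 (Function('x')(p, w) = Add(2, Mul(-1, -1)) = Add(2, 1) = 3)
Function('c')(Z) = 11 (Function('c')(Z) = Add(6, Mul(-1, -5)) = Add(6, 5) = 11)
Y = -16 (Y = Mul(-2, Add(5, 3)) = Mul(-2, 8) = -16)
Mul(Mul(Y, Function('c')(L)), 3) = Mul(Mul(-16, 11), 3) = Mul(-176, 3) = -528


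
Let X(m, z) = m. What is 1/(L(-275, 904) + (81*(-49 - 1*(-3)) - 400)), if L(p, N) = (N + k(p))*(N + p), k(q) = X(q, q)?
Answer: 1/391515 ≈ 2.5542e-6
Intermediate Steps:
k(q) = q
L(p, N) = (N + p)² (L(p, N) = (N + p)*(N + p) = (N + p)²)
1/(L(-275, 904) + (81*(-49 - 1*(-3)) - 400)) = 1/((904² + (-275)² + 2*904*(-275)) + (81*(-49 - 1*(-3)) - 400)) = 1/((817216 + 75625 - 497200) + (81*(-49 + 3) - 400)) = 1/(395641 + (81*(-46) - 400)) = 1/(395641 + (-3726 - 400)) = 1/(395641 - 4126) = 1/391515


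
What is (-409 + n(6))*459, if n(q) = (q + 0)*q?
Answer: -171207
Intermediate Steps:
n(q) = q² (n(q) = q*q = q²)
(-409 + n(6))*459 = (-409 + 6²)*459 = (-409 + 36)*459 = -373*459 = -171207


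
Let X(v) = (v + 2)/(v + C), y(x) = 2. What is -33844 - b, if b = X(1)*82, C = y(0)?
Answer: -33926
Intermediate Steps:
C = 2
X(v) = 1 (X(v) = (v + 2)/(v + 2) = (2 + v)/(2 + v) = 1)
b = 82 (b = 1*82 = 82)
-33844 - b = -33844 - 1*82 = -33844 - 82 = -33926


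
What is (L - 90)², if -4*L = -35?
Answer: 105625/16 ≈ 6601.6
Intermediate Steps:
L = 35/4 (L = -¼*(-35) = 35/4 ≈ 8.7500)
(L - 90)² = (35/4 - 90)² = (-325/4)² = 105625/16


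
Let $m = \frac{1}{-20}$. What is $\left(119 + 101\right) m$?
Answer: $-11$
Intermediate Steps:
$m = - \frac{1}{20} \approx -0.05$
$\left(119 + 101\right) m = \left(119 + 101\right) \left(- \frac{1}{20}\right) = 220 \left(- \frac{1}{20}\right) = -11$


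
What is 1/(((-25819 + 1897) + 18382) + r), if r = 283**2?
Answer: 1/74549 ≈ 1.3414e-5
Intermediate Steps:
r = 80089
1/(((-25819 + 1897) + 18382) + r) = 1/(((-25819 + 1897) + 18382) + 80089) = 1/((-23922 + 18382) + 80089) = 1/(-5540 + 80089) = 1/74549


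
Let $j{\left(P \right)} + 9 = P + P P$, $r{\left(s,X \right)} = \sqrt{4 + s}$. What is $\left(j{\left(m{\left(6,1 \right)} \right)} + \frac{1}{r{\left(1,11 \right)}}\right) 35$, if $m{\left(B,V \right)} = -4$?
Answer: $105 + 7 \sqrt{5} \approx 120.65$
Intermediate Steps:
$j{\left(P \right)} = -9 + P + P^{2}$ ($j{\left(P \right)} = -9 + \left(P + P P\right) = -9 + \left(P + P^{2}\right) = -9 + P + P^{2}$)
$\left(j{\left(m{\left(6,1 \right)} \right)} + \frac{1}{r{\left(1,11 \right)}}\right) 35 = \left(\left(-9 - 4 + \left(-4\right)^{2}\right) + \frac{1}{\sqrt{4 + 1}}\right) 35 = \left(\left(-9 - 4 + 16\right) + \frac{1}{\sqrt{5}}\right) 35 = \left(3 + \frac{\sqrt{5}}{5}\right) 35 = 105 + 7 \sqrt{5}$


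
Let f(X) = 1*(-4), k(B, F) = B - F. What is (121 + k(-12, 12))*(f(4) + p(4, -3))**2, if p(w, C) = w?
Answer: 0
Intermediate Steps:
f(X) = -4
(121 + k(-12, 12))*(f(4) + p(4, -3))**2 = (121 + (-12 - 1*12))*(-4 + 4)**2 = (121 + (-12 - 12))*0**2 = (121 - 24)*0 = 97*0 = 0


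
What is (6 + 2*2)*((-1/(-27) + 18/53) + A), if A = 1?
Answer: 19700/1431 ≈ 13.767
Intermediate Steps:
(6 + 2*2)*((-1/(-27) + 18/53) + A) = (6 + 2*2)*((-1/(-27) + 18/53) + 1) = (6 + 4)*((-1*(-1/27) + 18*(1/53)) + 1) = 10*((1/27 + 18/53) + 1) = 10*(539/1431 + 1) = 10*(1970/1431) = 19700/1431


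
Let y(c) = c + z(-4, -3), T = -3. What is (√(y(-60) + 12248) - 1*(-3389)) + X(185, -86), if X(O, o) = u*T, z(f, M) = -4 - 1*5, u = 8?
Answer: 3365 + √12179 ≈ 3475.4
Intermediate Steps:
z(f, M) = -9 (z(f, M) = -4 - 5 = -9)
y(c) = -9 + c (y(c) = c - 9 = -9 + c)
X(O, o) = -24 (X(O, o) = 8*(-3) = -24)
(√(y(-60) + 12248) - 1*(-3389)) + X(185, -86) = (√((-9 - 60) + 12248) - 1*(-3389)) - 24 = (√(-69 + 12248) + 3389) - 24 = (√12179 + 3389) - 24 = (3389 + √12179) - 24 = 3365 + √12179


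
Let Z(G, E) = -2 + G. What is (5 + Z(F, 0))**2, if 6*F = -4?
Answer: 49/9 ≈ 5.4444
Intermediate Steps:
F = -2/3 (F = (1/6)*(-4) = -2/3 ≈ -0.66667)
(5 + Z(F, 0))**2 = (5 + (-2 - 2/3))**2 = (5 - 8/3)**2 = (7/3)**2 = 49/9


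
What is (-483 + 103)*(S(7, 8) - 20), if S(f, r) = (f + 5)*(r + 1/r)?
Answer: -29450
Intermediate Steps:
S(f, r) = (5 + f)*(r + 1/r)
(-483 + 103)*(S(7, 8) - 20) = (-483 + 103)*((5 + 7 + 8²*(5 + 7))/8 - 20) = -380*((5 + 7 + 64*12)/8 - 20) = -380*((5 + 7 + 768)/8 - 20) = -380*((⅛)*780 - 20) = -380*(195/2 - 20) = -380*155/2 = -29450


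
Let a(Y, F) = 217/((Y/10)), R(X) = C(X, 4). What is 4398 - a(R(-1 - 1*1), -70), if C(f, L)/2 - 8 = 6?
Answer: 8641/2 ≈ 4320.5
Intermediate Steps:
C(f, L) = 28 (C(f, L) = 16 + 2*6 = 16 + 12 = 28)
R(X) = 28
a(Y, F) = 2170/Y (a(Y, F) = 217/((Y*(⅒))) = 217/((Y/10)) = 217*(10/Y) = 2170/Y)
4398 - a(R(-1 - 1*1), -70) = 4398 - 2170/28 = 4398 - 1*155/2 = 4398 - 155/2 = 8641/2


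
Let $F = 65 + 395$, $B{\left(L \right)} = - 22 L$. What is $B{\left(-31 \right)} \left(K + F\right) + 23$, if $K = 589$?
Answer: $715441$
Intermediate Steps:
$F = 460$
$B{\left(-31 \right)} \left(K + F\right) + 23 = \left(-22\right) \left(-31\right) \left(589 + 460\right) + 23 = 682 \cdot 1049 + 23 = 715418 + 23 = 715441$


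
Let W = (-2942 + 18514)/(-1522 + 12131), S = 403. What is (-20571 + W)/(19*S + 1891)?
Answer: -218222167/101294732 ≈ -2.1543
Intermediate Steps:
W = 15572/10609 ≈ 1.4678
(-20571 + W)/(19*S + 1891) = (-20571 + 15572/10609)/(19*403 + 1891) = -218222167/(10609*(7657 + 1891)) = -218222167/10609/9548 = -218222167/10609*1/9548 = -218222167/101294732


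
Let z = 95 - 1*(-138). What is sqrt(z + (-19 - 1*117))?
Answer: sqrt(97) ≈ 9.8489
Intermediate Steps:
z = 233 (z = 95 + 138 = 233)
sqrt(z + (-19 - 1*117)) = sqrt(233 + (-19 - 1*117)) = sqrt(233 + (-19 - 117)) = sqrt(233 - 136) = sqrt(97)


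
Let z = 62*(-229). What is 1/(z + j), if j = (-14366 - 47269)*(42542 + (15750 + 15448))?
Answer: -1/4544979098 ≈ -2.2002e-10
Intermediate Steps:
j = -4544964900 (j = -61635*(42542 + 31198) = -61635*73740 = -4544964900)
z = -14198
1/(z + j) = 1/(-14198 - 4544964900) = 1/(-4544979098) = -1/4544979098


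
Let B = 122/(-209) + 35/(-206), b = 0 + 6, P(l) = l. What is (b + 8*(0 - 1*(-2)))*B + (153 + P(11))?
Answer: 288501/1957 ≈ 147.42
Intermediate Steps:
b = 6
B = -32447/43054 (B = 122*(-1/209) + 35*(-1/206) = -122/209 - 35/206 = -32447/43054 ≈ -0.75364)
(b + 8*(0 - 1*(-2)))*B + (153 + P(11)) = (6 + 8*(0 - 1*(-2)))*(-32447/43054) + (153 + 11) = (6 + 8*(0 + 2))*(-32447/43054) + 164 = (6 + 8*2)*(-32447/43054) + 164 = (6 + 16)*(-32447/43054) + 164 = 22*(-32447/43054) + 164 = -32447/1957 + 164 = 288501/1957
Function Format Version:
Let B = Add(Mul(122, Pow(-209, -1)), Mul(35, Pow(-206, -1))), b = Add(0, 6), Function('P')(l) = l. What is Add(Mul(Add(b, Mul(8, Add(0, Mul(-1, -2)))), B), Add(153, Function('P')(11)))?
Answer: Rational(288501, 1957) ≈ 147.42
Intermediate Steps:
b = 6
B = Rational(-32447, 43054) (B = Add(Mul(122, Rational(-1, 209)), Mul(35, Rational(-1, 206))) = Add(Rational(-122, 209), Rational(-35, 206)) = Rational(-32447, 43054) ≈ -0.75364)
Add(Mul(Add(b, Mul(8, Add(0, Mul(-1, -2)))), B), Add(153, Function('P')(11))) = Add(Mul(Add(6, Mul(8, Add(0, Mul(-1, -2)))), Rational(-32447, 43054)), Add(153, 11)) = Add(Mul(Add(6, Mul(8, Add(0, 2))), Rational(-32447, 43054)), 164) = Add(Mul(Add(6, Mul(8, 2)), Rational(-32447, 43054)), 164) = Add(Mul(Add(6, 16), Rational(-32447, 43054)), 164) = Add(Mul(22, Rational(-32447, 43054)), 164) = Add(Rational(-32447, 1957), 164) = Rational(288501, 1957)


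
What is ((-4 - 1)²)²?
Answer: 625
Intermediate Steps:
((-4 - 1)²)² = ((-5)²)² = 25² = 625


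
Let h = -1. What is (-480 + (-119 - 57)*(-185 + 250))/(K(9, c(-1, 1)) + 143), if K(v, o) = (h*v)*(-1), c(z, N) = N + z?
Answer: -1490/19 ≈ -78.421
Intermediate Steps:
K(v, o) = v (K(v, o) = -v*(-1) = v)
(-480 + (-119 - 57)*(-185 + 250))/(K(9, c(-1, 1)) + 143) = (-480 + (-119 - 57)*(-185 + 250))/(9 + 143) = (-480 - 176*65)/152 = (-480 - 11440)*(1/152) = -11920*1/152 = -1490/19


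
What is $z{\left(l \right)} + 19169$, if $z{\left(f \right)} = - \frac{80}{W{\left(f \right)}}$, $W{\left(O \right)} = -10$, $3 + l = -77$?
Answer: $19177$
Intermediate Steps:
$l = -80$ ($l = -3 - 77 = -80$)
$z{\left(f \right)} = 8$ ($z{\left(f \right)} = - \frac{80}{-10} = \left(-80\right) \left(- \frac{1}{10}\right) = 8$)
$z{\left(l \right)} + 19169 = 8 + 19169 = 19177$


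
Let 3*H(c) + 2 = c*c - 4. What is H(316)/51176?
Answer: 49925/76764 ≈ 0.65037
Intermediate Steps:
H(c) = -2 + c²/3 (H(c) = -⅔ + (c*c - 4)/3 = -⅔ + (c² - 4)/3 = -⅔ + (-4 + c²)/3 = -⅔ + (-4/3 + c²/3) = -2 + c²/3)
H(316)/51176 = (-2 + (⅓)*316²)/51176 = (-2 + (⅓)*99856)*(1/51176) = (-2 + 99856/3)*(1/51176) = (99850/3)*(1/51176) = 49925/76764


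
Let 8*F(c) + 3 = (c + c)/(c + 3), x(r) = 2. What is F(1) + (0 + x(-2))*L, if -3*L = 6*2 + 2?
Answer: -463/48 ≈ -9.6458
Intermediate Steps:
L = -14/3 (L = -(6*2 + 2)/3 = -(12 + 2)/3 = -1/3*14 = -14/3 ≈ -4.6667)
F(c) = -3/8 + c/(4*(3 + c)) (F(c) = -3/8 + ((c + c)/(c + 3))/8 = -3/8 + ((2*c)/(3 + c))/8 = -3/8 + (2*c/(3 + c))/8 = -3/8 + c/(4*(3 + c)))
F(1) + (0 + x(-2))*L = (-9 - 1*1)/(8*(3 + 1)) + (0 + 2)*(-14/3) = (1/8)*(-9 - 1)/4 + 2*(-14/3) = (1/8)*(1/4)*(-10) - 28/3 = -5/16 - 28/3 = -463/48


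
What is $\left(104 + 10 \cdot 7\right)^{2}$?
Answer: $30276$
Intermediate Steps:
$\left(104 + 10 \cdot 7\right)^{2} = \left(104 + 70\right)^{2} = 174^{2} = 30276$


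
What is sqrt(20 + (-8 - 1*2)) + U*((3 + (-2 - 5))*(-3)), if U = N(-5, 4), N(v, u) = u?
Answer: 48 + sqrt(10) ≈ 51.162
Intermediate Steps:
U = 4
sqrt(20 + (-8 - 1*2)) + U*((3 + (-2 - 5))*(-3)) = sqrt(20 + (-8 - 1*2)) + 4*((3 + (-2 - 5))*(-3)) = sqrt(20 + (-8 - 2)) + 4*((3 - 7)*(-3)) = sqrt(20 - 10) + 4*(-4*(-3)) = sqrt(10) + 4*12 = sqrt(10) + 48 = 48 + sqrt(10)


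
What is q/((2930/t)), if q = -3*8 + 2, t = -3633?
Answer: 39963/1465 ≈ 27.279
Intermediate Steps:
q = -22 (q = -24 + 2 = -22)
q/((2930/t)) = -22/(2930/(-3633)) = -22/(2930*(-1/3633)) = -22/(-2930/3633) = -22*(-3633/2930) = 39963/1465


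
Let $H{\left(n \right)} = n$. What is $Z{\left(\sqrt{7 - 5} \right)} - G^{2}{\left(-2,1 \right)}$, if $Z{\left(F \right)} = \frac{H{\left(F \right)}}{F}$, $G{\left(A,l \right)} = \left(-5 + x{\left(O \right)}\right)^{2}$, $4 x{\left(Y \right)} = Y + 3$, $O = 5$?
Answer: $-80$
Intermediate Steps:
$x{\left(Y \right)} = \frac{3}{4} + \frac{Y}{4}$ ($x{\left(Y \right)} = \frac{Y + 3}{4} = \frac{3 + Y}{4} = \frac{3}{4} + \frac{Y}{4}$)
$G{\left(A,l \right)} = 9$ ($G{\left(A,l \right)} = \left(-5 + \left(\frac{3}{4} + \frac{1}{4} \cdot 5\right)\right)^{2} = \left(-5 + \left(\frac{3}{4} + \frac{5}{4}\right)\right)^{2} = \left(-5 + 2\right)^{2} = \left(-3\right)^{2} = 9$)
$Z{\left(F \right)} = 1$ ($Z{\left(F \right)} = \frac{F}{F} = 1$)
$Z{\left(\sqrt{7 - 5} \right)} - G^{2}{\left(-2,1 \right)} = 1 - 9^{2} = 1 - 81 = -80$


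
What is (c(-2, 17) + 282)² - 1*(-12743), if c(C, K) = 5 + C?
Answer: 93968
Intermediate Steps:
(c(-2, 17) + 282)² - 1*(-12743) = ((5 - 2) + 282)² - 1*(-12743) = (3 + 282)² + 12743 = 285² + 12743 = 81225 + 12743 = 93968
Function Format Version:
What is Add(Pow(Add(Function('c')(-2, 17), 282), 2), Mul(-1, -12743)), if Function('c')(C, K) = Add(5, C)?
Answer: 93968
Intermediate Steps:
Add(Pow(Add(Function('c')(-2, 17), 282), 2), Mul(-1, -12743)) = Add(Pow(Add(Add(5, -2), 282), 2), Mul(-1, -12743)) = Add(Pow(Add(3, 282), 2), 12743) = Add(Pow(285, 2), 12743) = Add(81225, 12743) = 93968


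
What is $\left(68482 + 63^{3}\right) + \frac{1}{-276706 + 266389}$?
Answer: $\frac{3286263692}{10317} \approx 3.1853 \cdot 10^{5}$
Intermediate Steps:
$\left(68482 + 63^{3}\right) + \frac{1}{-276706 + 266389} = \left(68482 + 250047\right) + \frac{1}{-10317} = 318529 - \frac{1}{10317} = \frac{3286263692}{10317}$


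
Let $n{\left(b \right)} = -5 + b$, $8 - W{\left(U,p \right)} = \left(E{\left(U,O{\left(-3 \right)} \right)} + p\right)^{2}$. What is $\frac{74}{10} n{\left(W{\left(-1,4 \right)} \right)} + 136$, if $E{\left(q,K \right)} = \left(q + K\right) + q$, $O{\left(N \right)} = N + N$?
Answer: $\frac{199}{5} \approx 39.8$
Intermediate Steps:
$O{\left(N \right)} = 2 N$
$E{\left(q,K \right)} = K + 2 q$ ($E{\left(q,K \right)} = \left(K + q\right) + q = K + 2 q$)
$W{\left(U,p \right)} = 8 - \left(-6 + p + 2 U\right)^{2}$ ($W{\left(U,p \right)} = 8 - \left(\left(2 \left(-3\right) + 2 U\right) + p\right)^{2} = 8 - \left(\left(-6 + 2 U\right) + p\right)^{2} = 8 - \left(-6 + p + 2 U\right)^{2}$)
$\frac{74}{10} n{\left(W{\left(-1,4 \right)} \right)} + 136 = \frac{74}{10} \left(-5 + \left(8 - \left(-6 + 4 + 2 \left(-1\right)\right)^{2}\right)\right) + 136 = 74 \cdot \frac{1}{10} \left(-5 + \left(8 - \left(-6 + 4 - 2\right)^{2}\right)\right) + 136 = \frac{37 \left(-5 + \left(8 - \left(-4\right)^{2}\right)\right)}{5} + 136 = \frac{37 \left(-5 + \left(8 - 16\right)\right)}{5} + 136 = \frac{37 \left(-5 - 8\right)}{5} + 136 = \frac{37}{5} \left(-13\right) + 136 = - \frac{481}{5} + 136 = \frac{199}{5}$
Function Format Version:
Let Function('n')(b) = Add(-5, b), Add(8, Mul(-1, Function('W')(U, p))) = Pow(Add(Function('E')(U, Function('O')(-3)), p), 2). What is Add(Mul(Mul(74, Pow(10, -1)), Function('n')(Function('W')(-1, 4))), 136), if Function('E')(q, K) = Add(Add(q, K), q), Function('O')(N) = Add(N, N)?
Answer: Rational(199, 5) ≈ 39.800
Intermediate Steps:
Function('O')(N) = Mul(2, N)
Function('E')(q, K) = Add(K, Mul(2, q)) (Function('E')(q, K) = Add(Add(K, q), q) = Add(K, Mul(2, q)))
Function('W')(U, p) = Add(8, Mul(-1, Pow(Add(-6, p, Mul(2, U)), 2))) (Function('W')(U, p) = Add(8, Mul(-1, Pow(Add(Add(Mul(2, -3), Mul(2, U)), p), 2))) = Add(8, Mul(-1, Pow(Add(Add(-6, Mul(2, U)), p), 2))) = Add(8, Mul(-1, Pow(Add(-6, p, Mul(2, U)), 2))))
Add(Mul(Mul(74, Pow(10, -1)), Function('n')(Function('W')(-1, 4))), 136) = Add(Mul(Mul(74, Pow(10, -1)), Add(-5, Add(8, Mul(-1, Pow(Add(-6, 4, Mul(2, -1)), 2))))), 136) = Add(Mul(Mul(74, Rational(1, 10)), Add(-5, Add(8, Mul(-1, Pow(Add(-6, 4, -2), 2))))), 136) = Add(Mul(Rational(37, 5), Add(-5, Add(8, Mul(-1, Pow(-4, 2))))), 136) = Add(Mul(Rational(37, 5), Add(-5, Add(8, Mul(-1, 16)))), 136) = Add(Mul(Rational(37, 5), Add(-5, Add(8, -16))), 136) = Add(Mul(Rational(37, 5), Add(-5, -8)), 136) = Add(Mul(Rational(37, 5), -13), 136) = Add(Rational(-481, 5), 136) = Rational(199, 5)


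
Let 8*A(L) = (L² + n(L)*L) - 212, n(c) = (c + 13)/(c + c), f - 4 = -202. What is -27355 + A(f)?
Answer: -359881/16 ≈ -22493.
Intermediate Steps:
f = -198 (f = 4 - 202 = -198)
n(c) = (13 + c)/(2*c) (n(c) = (13 + c)/((2*c)) = (13 + c)*(1/(2*c)) = (13 + c)/(2*c))
A(L) = -411/16 + L²/8 + L/16 (A(L) = ((L² + ((13 + L)/(2*L))*L) - 212)/8 = ((L² + (13/2 + L/2)) - 212)/8 = ((13/2 + L² + L/2) - 212)/8 = (-411/2 + L² + L/2)/8 = -411/16 + L²/8 + L/16)
-27355 + A(f) = -27355 + (-411/16 + (⅛)*(-198)² + (1/16)*(-198)) = -27355 + (-411/16 + (⅛)*39204 - 99/8) = -27355 + (-411/16 + 9801/2 - 99/8) = -27355 + 77799/16 = -359881/16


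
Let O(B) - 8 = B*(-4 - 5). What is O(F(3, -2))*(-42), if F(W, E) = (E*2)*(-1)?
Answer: 1176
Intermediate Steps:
F(W, E) = -2*E (F(W, E) = (2*E)*(-1) = -2*E)
O(B) = 8 - 9*B (O(B) = 8 + B*(-4 - 5) = 8 + B*(-9) = 8 - 9*B)
O(F(3, -2))*(-42) = (8 - (-18)*(-2))*(-42) = (8 - 9*4)*(-42) = (8 - 36)*(-42) = -28*(-42) = 1176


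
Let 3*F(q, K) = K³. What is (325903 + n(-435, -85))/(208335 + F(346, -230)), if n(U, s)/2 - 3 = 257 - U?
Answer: -981879/11541995 ≈ -0.085070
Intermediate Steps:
n(U, s) = 520 - 2*U (n(U, s) = 6 + 2*(257 - U) = 6 + (514 - 2*U) = 520 - 2*U)
F(q, K) = K³/3
(325903 + n(-435, -85))/(208335 + F(346, -230)) = (325903 + (520 - 2*(-435)))/(208335 + (⅓)*(-230)³) = (325903 + (520 + 870))/(208335 + (⅓)*(-12167000)) = (325903 + 1390)/(208335 - 12167000/3) = 327293/(-11541995/3) = 327293*(-3/11541995) = -981879/11541995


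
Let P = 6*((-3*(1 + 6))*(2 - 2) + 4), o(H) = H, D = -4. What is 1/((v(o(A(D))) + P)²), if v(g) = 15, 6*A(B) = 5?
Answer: 1/1521 ≈ 0.00065746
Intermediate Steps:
A(B) = ⅚ (A(B) = (⅙)*5 = ⅚)
P = 24 (P = 6*(-3*7*0 + 4) = 6*(-21*0 + 4) = 6*(0 + 4) = 6*4 = 24)
1/((v(o(A(D))) + P)²) = 1/((15 + 24)²) = 1/(39²) = 1/1521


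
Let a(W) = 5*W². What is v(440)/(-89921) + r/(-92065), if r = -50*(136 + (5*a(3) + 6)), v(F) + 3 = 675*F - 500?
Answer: -5129389191/1655715373 ≈ -3.0980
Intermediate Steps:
v(F) = -503 + 675*F (v(F) = -3 + (675*F - 500) = -3 + (-500 + 675*F) = -503 + 675*F)
r = -18350 (r = -50*(136 + (5*(5*3²) + 6)) = -50*(136 + (5*(5*9) + 6)) = -50*(136 + (5*45 + 6)) = -50*(136 + (225 + 6)) = -50*(136 + 231) = -50*367 = -18350)
v(440)/(-89921) + r/(-92065) = (-503 + 675*440)/(-89921) - 18350/(-92065) = (-503 + 297000)*(-1/89921) - 18350*(-1/92065) = 296497*(-1/89921) + 3670/18413 = -296497/89921 + 3670/18413 = -5129389191/1655715373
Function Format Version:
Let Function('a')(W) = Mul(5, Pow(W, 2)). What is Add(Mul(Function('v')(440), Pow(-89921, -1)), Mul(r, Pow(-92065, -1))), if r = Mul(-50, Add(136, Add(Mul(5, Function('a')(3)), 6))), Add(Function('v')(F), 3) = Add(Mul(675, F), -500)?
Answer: Rational(-5129389191, 1655715373) ≈ -3.0980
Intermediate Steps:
Function('v')(F) = Add(-503, Mul(675, F)) (Function('v')(F) = Add(-3, Add(Mul(675, F), -500)) = Add(-3, Add(-500, Mul(675, F))) = Add(-503, Mul(675, F)))
r = -18350 (r = Mul(-50, Add(136, Add(Mul(5, Mul(5, Pow(3, 2))), 6))) = Mul(-50, Add(136, Add(Mul(5, Mul(5, 9)), 6))) = Mul(-50, Add(136, Add(Mul(5, 45), 6))) = Mul(-50, Add(136, Add(225, 6))) = Mul(-50, Add(136, 231)) = Mul(-50, 367) = -18350)
Add(Mul(Function('v')(440), Pow(-89921, -1)), Mul(r, Pow(-92065, -1))) = Add(Mul(Add(-503, Mul(675, 440)), Pow(-89921, -1)), Mul(-18350, Pow(-92065, -1))) = Add(Mul(Add(-503, 297000), Rational(-1, 89921)), Mul(-18350, Rational(-1, 92065))) = Add(Mul(296497, Rational(-1, 89921)), Rational(3670, 18413)) = Add(Rational(-296497, 89921), Rational(3670, 18413)) = Rational(-5129389191, 1655715373)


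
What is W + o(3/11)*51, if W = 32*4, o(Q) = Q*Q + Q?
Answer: 17630/121 ≈ 145.70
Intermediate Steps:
o(Q) = Q + Q² (o(Q) = Q² + Q = Q + Q²)
W = 128
W + o(3/11)*51 = 128 + ((3/11)*(1 + 3/11))*51 = 128 + ((3*(1/11))*(1 + 3*(1/11)))*51 = 128 + (3*(1 + 3/11)/11)*51 = 128 + ((3/11)*(14/11))*51 = 128 + (42/121)*51 = 128 + 2142/121 = 17630/121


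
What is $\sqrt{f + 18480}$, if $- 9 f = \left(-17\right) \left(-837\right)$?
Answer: $\sqrt{16899} \approx 130.0$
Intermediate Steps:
$f = -1581$ ($f = - \frac{\left(-17\right) \left(-837\right)}{9} = \left(- \frac{1}{9}\right) 14229 = -1581$)
$\sqrt{f + 18480} = \sqrt{-1581 + 18480} = \sqrt{16899}$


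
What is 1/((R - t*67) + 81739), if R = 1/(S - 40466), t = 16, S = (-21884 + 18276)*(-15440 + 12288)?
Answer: 11331950/914114410651 ≈ 1.2397e-5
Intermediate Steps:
S = 11372416 (S = -3608*(-3152) = 11372416)
R = 1/11331950 (R = 1/(11372416 - 40466) = 1/11331950 ≈ 8.8246e-8)
1/((R - t*67) + 81739) = 1/((1/11331950 - 16*67) + 81739) = 1/((1/11331950 - 1*1072) + 81739) = 1/((1/11331950 - 1072) + 81739) = 1/(-12147850399/11331950 + 81739) = 1/(914114410651/11331950) = 11331950/914114410651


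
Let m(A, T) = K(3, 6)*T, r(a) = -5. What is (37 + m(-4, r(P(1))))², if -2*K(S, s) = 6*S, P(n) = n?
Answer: 6724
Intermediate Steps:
K(S, s) = -3*S
m(A, T) = -9*T (m(A, T) = (-3*3)*T = -9*T)
(37 + m(-4, r(P(1))))² = (37 - 9*(-5))² = (37 + 45)² = 82² = 6724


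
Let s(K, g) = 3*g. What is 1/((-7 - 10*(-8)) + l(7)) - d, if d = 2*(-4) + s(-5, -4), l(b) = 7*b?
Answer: 2441/122 ≈ 20.008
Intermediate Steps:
d = -20 (d = 2*(-4) + 3*(-4) = -8 - 12 = -20)
1/((-7 - 10*(-8)) + l(7)) - d = 1/((-7 - 10*(-8)) + 7*7) - 1*(-20) = 1/((-7 + 80) + 49) + 20 = 1/(73 + 49) + 20 = 1/122 + 20 = 2441/122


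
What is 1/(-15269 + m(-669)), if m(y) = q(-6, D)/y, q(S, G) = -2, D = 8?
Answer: -669/10214959 ≈ -6.5492e-5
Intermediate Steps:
m(y) = -2/y
1/(-15269 + m(-669)) = 1/(-15269 - 2/(-669)) = 1/(-15269 - 2*(-1/669)) = 1/(-15269 + 2/669) = 1/(-10214959/669) = -669/10214959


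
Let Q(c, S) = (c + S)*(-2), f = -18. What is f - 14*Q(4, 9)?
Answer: 346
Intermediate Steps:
Q(c, S) = -2*S - 2*c (Q(c, S) = (S + c)*(-2) = -2*S - 2*c)
f - 14*Q(4, 9) = -18 - 14*(-2*9 - 2*4) = -18 - 14*(-18 - 8) = -18 - 14*(-26) = -18 + 364 = 346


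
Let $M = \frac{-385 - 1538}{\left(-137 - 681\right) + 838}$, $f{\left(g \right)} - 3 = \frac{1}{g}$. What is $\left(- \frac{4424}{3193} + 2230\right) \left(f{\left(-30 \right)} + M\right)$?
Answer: $- \frac{19892682953}{95790} \approx -2.0767 \cdot 10^{5}$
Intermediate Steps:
$f{\left(g \right)} = 3 + \frac{1}{g}$
$M = - \frac{1923}{20}$ ($M = - \frac{1923}{\left(-137 - 681\right) + 838} = - \frac{1923}{-818 + 838} = - \frac{1923}{20} \approx -96.15$)
$\left(- \frac{4424}{3193} + 2230\right) \left(f{\left(-30 \right)} + M\right) = \left(- \frac{4424}{3193} + 2230\right) \left(\left(3 + \frac{1}{-30}\right) - \frac{1923}{20}\right) = \left(\left(-4424\right) \frac{1}{3193} + 2230\right) \left(\left(3 - \frac{1}{30}\right) - \frac{1923}{20}\right) = \left(- \frac{4424}{3193} + 2230\right) \left(\frac{89}{30} - \frac{1923}{20}\right) = \frac{7115966}{3193} \left(- \frac{5591}{60}\right) = - \frac{19892682953}{95790}$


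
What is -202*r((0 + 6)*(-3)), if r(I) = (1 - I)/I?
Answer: 1919/9 ≈ 213.22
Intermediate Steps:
r(I) = (1 - I)/I
-202*r((0 + 6)*(-3)) = -202*(1 - (0 + 6)*(-3))/((0 + 6)*(-3)) = -202*(1 - 6*(-3))/(6*(-3)) = -202*(1 - 1*(-18))/(-18) = -(-101)*(1 + 18)/9 = -(-101)*19/9 = -202*(-19/18) = 1919/9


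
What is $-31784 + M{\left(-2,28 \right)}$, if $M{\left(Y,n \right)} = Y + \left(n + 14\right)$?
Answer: $-31744$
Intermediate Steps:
$M{\left(Y,n \right)} = 14 + Y + n$ ($M{\left(Y,n \right)} = Y + \left(14 + n\right) = 14 + Y + n$)
$-31784 + M{\left(-2,28 \right)} = -31784 + \left(14 - 2 + 28\right) = -31784 + 40 = -31744$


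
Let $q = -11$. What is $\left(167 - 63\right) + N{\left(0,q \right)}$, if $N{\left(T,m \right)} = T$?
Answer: $104$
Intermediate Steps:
$\left(167 - 63\right) + N{\left(0,q \right)} = \left(167 - 63\right) + 0 = 104 + 0 = 104$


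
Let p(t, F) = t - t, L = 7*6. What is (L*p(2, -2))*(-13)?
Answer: 0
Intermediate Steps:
L = 42
p(t, F) = 0
(L*p(2, -2))*(-13) = (42*0)*(-13) = 0*(-13) = 0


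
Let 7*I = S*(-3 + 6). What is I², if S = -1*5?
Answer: 225/49 ≈ 4.5918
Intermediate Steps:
S = -5
I = -15/7 (I = (-5*(-3 + 6))/7 = (-5*3)/7 = (⅐)*(-15) = -15/7 ≈ -2.1429)
I² = (-15/7)² = 225/49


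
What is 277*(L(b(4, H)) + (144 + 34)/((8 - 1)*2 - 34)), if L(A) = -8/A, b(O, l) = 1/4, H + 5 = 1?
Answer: -113293/10 ≈ -11329.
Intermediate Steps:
H = -4 (H = -5 + 1 = -4)
b(O, l) = 1/4
277*(L(b(4, H)) + (144 + 34)/((8 - 1)*2 - 34)) = 277*(-8/1/4 + (144 + 34)/((8 - 1)*2 - 34)) = 277*(-8*4 + 178/(7*2 - 34)) = 277*(-32 + 178/(14 - 34)) = 277*(-32 + 178/(-20)) = 277*(-32 + 178*(-1/20)) = 277*(-32 - 89/10) = 277*(-409/10) = -113293/10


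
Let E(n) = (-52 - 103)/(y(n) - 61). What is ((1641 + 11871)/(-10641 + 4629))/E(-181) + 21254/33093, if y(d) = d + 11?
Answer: -2319069496/856612305 ≈ -2.7073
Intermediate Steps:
y(d) = 11 + d
E(n) = -155/(-50 + n) (E(n) = (-52 - 103)/((11 + n) - 61) = -155/(-50 + n))
((1641 + 11871)/(-10641 + 4629))/E(-181) + 21254/33093 = ((1641 + 11871)/(-10641 + 4629))/((-155/(-50 - 181))) + 21254/33093 = (13512/(-6012))/((-155/(-231))) + 21254*(1/33093) = (13512*(-1/6012))/((-155*(-1/231))) + 21254/33093 = -1126/(501*155/231) + 21254/33093 = -1126/501*231/155 + 21254/33093 = -86702/25885 + 21254/33093 = -2319069496/856612305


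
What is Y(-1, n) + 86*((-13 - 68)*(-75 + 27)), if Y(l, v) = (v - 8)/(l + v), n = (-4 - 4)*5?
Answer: 13709136/41 ≈ 3.3437e+5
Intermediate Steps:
n = -40 (n = -8*5 = -40)
Y(l, v) = (-8 + v)/(l + v)
Y(-1, n) + 86*((-13 - 68)*(-75 + 27)) = (-8 - 40)/(-1 - 40) + 86*((-13 - 68)*(-75 + 27)) = -48/(-41) + 86*(-81*(-48)) = -1/41*(-48) + 86*3888 = 48/41 + 334368 = 13709136/41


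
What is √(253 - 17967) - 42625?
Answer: -42625 + I*√17714 ≈ -42625.0 + 133.09*I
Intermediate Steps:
√(253 - 17967) - 42625 = √(-17714) - 42625 = I*√17714 - 42625 = -42625 + I*√17714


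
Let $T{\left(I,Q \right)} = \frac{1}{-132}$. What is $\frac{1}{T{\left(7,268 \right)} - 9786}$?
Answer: $- \frac{132}{1291753} \approx -0.00010219$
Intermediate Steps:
$T{\left(I,Q \right)} = - \frac{1}{132}$
$\frac{1}{T{\left(7,268 \right)} - 9786} = \frac{1}{- \frac{1}{132} - 9786} = \frac{1}{- \frac{1291753}{132}} = - \frac{132}{1291753}$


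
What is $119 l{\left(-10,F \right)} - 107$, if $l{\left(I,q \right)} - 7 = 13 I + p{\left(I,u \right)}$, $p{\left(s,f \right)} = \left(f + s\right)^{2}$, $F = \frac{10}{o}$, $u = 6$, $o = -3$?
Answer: $-12840$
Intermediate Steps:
$F = - \frac{10}{3}$ ($F = \frac{10}{-3} = 10 \left(- \frac{1}{3}\right) = - \frac{10}{3} \approx -3.3333$)
$l{\left(I,q \right)} = 7 + \left(6 + I\right)^{2} + 13 I$ ($l{\left(I,q \right)} = 7 + \left(13 I + \left(6 + I\right)^{2}\right) = 7 + \left(\left(6 + I\right)^{2} + 13 I\right) = 7 + \left(6 + I\right)^{2} + 13 I$)
$119 l{\left(-10,F \right)} - 107 = 119 \left(43 + \left(-10\right)^{2} + 25 \left(-10\right)\right) - 107 = 119 \left(43 + 100 - 250\right) - 107 = 119 \left(-107\right) - 107 = -12733 - 107 = -12840$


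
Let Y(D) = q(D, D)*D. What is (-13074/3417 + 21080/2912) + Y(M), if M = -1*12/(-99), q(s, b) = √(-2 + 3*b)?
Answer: 1414953/414596 + 4*I*√22/121 ≈ 3.4128 + 0.15506*I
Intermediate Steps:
M = 4/33 (M = -12*(-1/99) = 4/33 ≈ 0.12121)
Y(D) = D*√(-2 + 3*D) (Y(D) = √(-2 + 3*D)*D = D*√(-2 + 3*D))
(-13074/3417 + 21080/2912) + Y(M) = (-13074/3417 + 21080/2912) + 4*√(-2 + 3*(4/33))/33 = (-13074*1/3417 + 21080*(1/2912)) + 4*√(-2 + 4/11)/33 = (-4358/1139 + 2635/364) + 4*√(-18/11)/33 = 1414953/414596 + 4*(3*I*√22/11)/33 = 1414953/414596 + 4*I*√22/121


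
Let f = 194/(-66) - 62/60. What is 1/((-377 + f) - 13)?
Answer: -110/43337 ≈ -0.0025382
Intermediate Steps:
f = -437/110 (f = 194*(-1/66) - 62*1/60 = -97/33 - 31/30 = -437/110 ≈ -3.9727)
1/((-377 + f) - 13) = 1/((-377 - 437/110) - 13) = 1/(-41907/110 - 13) = 1/(-43337/110) = -110/43337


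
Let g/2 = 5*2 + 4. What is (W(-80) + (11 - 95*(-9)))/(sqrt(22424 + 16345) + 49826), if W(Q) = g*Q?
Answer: -68460924/2482591507 + 1374*sqrt(38769)/2482591507 ≈ -0.027467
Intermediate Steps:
g = 28 (g = 2*(5*2 + 4) = 2*(10 + 4) = 2*14 = 28)
W(Q) = 28*Q
(W(-80) + (11 - 95*(-9)))/(sqrt(22424 + 16345) + 49826) = (28*(-80) + (11 - 95*(-9)))/(sqrt(22424 + 16345) + 49826) = (-2240 + (11 + 855))/(sqrt(38769) + 49826) = (-2240 + 866)/(49826 + sqrt(38769)) = -1374/(49826 + sqrt(38769))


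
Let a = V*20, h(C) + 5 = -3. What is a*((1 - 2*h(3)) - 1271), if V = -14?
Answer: 351120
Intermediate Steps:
h(C) = -8 (h(C) = -5 - 3 = -8)
a = -280 (a = -14*20 = -280)
a*((1 - 2*h(3)) - 1271) = -280*((1 - 2*(-8)) - 1271) = -280*((1 + 16) - 1271) = -280*(17 - 1271) = -280*(-1254) = 351120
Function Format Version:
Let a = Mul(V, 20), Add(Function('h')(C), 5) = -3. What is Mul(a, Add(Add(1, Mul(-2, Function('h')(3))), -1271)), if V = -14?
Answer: 351120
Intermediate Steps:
Function('h')(C) = -8 (Function('h')(C) = Add(-5, -3) = -8)
a = -280 (a = Mul(-14, 20) = -280)
Mul(a, Add(Add(1, Mul(-2, Function('h')(3))), -1271)) = Mul(-280, Add(Add(1, Mul(-2, -8)), -1271)) = Mul(-280, Add(Add(1, 16), -1271)) = Mul(-280, Add(17, -1271)) = Mul(-280, -1254) = 351120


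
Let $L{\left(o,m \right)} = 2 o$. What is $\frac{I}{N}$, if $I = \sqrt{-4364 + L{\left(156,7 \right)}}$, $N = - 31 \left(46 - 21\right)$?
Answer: $- \frac{2 i \sqrt{1013}}{775} \approx - 0.082136 i$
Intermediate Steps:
$N = -775$ ($N = \left(-31\right) 25 = -775$)
$I = 2 i \sqrt{1013}$ ($I = \sqrt{-4364 + 2 \cdot 156} = \sqrt{-4364 + 312} = \sqrt{-4052} = 2 i \sqrt{1013} \approx 63.655 i$)
$\frac{I}{N} = \frac{2 i \sqrt{1013}}{-775} = 2 i \sqrt{1013} \left(- \frac{1}{775}\right) = - \frac{2 i \sqrt{1013}}{775}$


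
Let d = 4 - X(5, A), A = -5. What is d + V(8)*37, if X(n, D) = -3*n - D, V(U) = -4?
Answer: -134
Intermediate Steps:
X(n, D) = -D - 3*n
d = 14 (d = 4 - (-1*(-5) - 3*5) = 4 - (5 - 15) = 4 - 1*(-10) = 4 + 10 = 14)
d + V(8)*37 = 14 - 4*37 = 14 - 148 = -134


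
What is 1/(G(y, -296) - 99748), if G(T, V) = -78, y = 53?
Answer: -1/99826 ≈ -1.0017e-5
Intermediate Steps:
1/(G(y, -296) - 99748) = 1/(-78 - 99748) = 1/(-99826) = -1/99826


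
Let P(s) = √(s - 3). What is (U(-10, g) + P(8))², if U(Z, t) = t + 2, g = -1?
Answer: (1 + √5)² ≈ 10.472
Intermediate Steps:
U(Z, t) = 2 + t
P(s) = √(-3 + s)
(U(-10, g) + P(8))² = ((2 - 1) + √(-3 + 8))² = (1 + √5)²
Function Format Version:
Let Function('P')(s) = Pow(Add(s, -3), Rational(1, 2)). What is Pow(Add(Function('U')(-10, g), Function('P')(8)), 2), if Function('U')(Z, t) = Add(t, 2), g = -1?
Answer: Pow(Add(1, Pow(5, Rational(1, 2))), 2) ≈ 10.472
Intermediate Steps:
Function('U')(Z, t) = Add(2, t)
Function('P')(s) = Pow(Add(-3, s), Rational(1, 2))
Pow(Add(Function('U')(-10, g), Function('P')(8)), 2) = Pow(Add(Add(2, -1), Pow(Add(-3, 8), Rational(1, 2))), 2) = Pow(Add(1, Pow(5, Rational(1, 2))), 2)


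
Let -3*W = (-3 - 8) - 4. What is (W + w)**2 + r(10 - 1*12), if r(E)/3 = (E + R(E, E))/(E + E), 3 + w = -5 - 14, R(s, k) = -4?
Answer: 587/2 ≈ 293.50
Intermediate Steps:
W = 5 (W = -((-3 - 8) - 4)/3 = -(-11 - 4)/3 = -1/3*(-15) = 5)
w = -22 (w = -3 + (-5 - 14) = -3 - 19 = -22)
r(E) = 3*(-4 + E)/(2*E) (r(E) = 3*((E - 4)/(E + E)) = 3*((-4 + E)/((2*E))) = 3*((-4 + E)*(1/(2*E))) = 3*((-4 + E)/(2*E)) = 3*(-4 + E)/(2*E))
(W + w)**2 + r(10 - 1*12) = (5 - 22)**2 + (3/2 - 6/(10 - 1*12)) = (-17)**2 + (3/2 - 6/(10 - 12)) = 289 + (3/2 - 6/(-2)) = 289 + (3/2 - 6*(-1/2)) = 289 + (3/2 + 3) = 289 + 9/2 = 587/2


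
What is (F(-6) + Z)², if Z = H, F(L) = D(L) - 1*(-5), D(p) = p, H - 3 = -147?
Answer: 21025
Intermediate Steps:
H = -144 (H = 3 - 147 = -144)
F(L) = 5 + L (F(L) = L - 1*(-5) = L + 5 = 5 + L)
Z = -144
(F(-6) + Z)² = ((5 - 6) - 144)² = (-1 - 144)² = (-145)² = 21025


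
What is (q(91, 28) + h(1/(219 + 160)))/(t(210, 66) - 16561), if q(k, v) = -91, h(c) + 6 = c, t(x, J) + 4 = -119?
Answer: 18381/3161618 ≈ 0.0058138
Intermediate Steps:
t(x, J) = -123 (t(x, J) = -4 - 119 = -123)
h(c) = -6 + c
(q(91, 28) + h(1/(219 + 160)))/(t(210, 66) - 16561) = (-91 + (-6 + 1/(219 + 160)))/(-123 - 16561) = (-91 + (-6 + 1/379))/(-16684) = (-91 + (-6 + 1/379))*(-1/16684) = (-91 - 2273/379)*(-1/16684) = -36762/379*(-1/16684) = 18381/3161618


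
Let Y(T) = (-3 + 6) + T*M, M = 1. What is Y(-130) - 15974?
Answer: -16101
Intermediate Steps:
Y(T) = 3 + T (Y(T) = (-3 + 6) + T*1 = 3 + T)
Y(-130) - 15974 = (3 - 130) - 15974 = -127 - 15974 = -16101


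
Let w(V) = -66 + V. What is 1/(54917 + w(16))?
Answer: 1/54867 ≈ 1.8226e-5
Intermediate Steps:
1/(54917 + w(16)) = 1/(54917 + (-66 + 16)) = 1/(54917 - 50) = 1/54867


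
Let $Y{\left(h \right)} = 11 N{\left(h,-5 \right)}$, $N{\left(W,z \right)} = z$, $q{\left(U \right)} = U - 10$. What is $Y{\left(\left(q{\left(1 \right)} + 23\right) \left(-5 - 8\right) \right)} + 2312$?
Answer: $2257$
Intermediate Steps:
$q{\left(U \right)} = -10 + U$ ($q{\left(U \right)} = U - 10 = -10 + U$)
$Y{\left(h \right)} = -55$ ($Y{\left(h \right)} = 11 \left(-5\right) = -55$)
$Y{\left(\left(q{\left(1 \right)} + 23\right) \left(-5 - 8\right) \right)} + 2312 = -55 + 2312 = 2257$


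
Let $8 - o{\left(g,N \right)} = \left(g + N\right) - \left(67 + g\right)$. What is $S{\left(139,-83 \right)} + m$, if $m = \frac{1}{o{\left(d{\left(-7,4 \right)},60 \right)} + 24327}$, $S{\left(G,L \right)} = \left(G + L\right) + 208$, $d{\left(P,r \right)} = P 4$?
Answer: $\frac{6426289}{24342} \approx 264.0$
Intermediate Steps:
$d{\left(P,r \right)} = 4 P$
$o{\left(g,N \right)} = 75 - N$ ($o{\left(g,N \right)} = 8 - \left(\left(g + N\right) - \left(67 + g\right)\right) = 8 - \left(\left(N + g\right) - \left(67 + g\right)\right) = 8 - \left(-67 + N\right) = 75 - N$)
$S{\left(G,L \right)} = 208 + G + L$
$m = \frac{1}{24342}$ ($m = \frac{1}{\left(75 - 60\right) + 24327} = \frac{1}{15 + 24327} = \frac{1}{24342} \approx 4.1081 \cdot 10^{-5}$)
$S{\left(139,-83 \right)} + m = \left(208 + 139 - 83\right) + \frac{1}{24342} = 264 + \frac{1}{24342} = \frac{6426289}{24342}$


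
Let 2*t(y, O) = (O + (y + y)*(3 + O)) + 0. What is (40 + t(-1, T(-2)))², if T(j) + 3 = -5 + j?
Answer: 1764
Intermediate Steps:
T(j) = -8 + j (T(j) = -3 + (-5 + j) = -8 + j)
t(y, O) = O/2 + y*(3 + O) (t(y, O) = ((O + (y + y)*(3 + O)) + 0)/2 = ((O + (2*y)*(3 + O)) + 0)/2 = ((O + 2*y*(3 + O)) + 0)/2 = (O + 2*y*(3 + O))/2 = O/2 + y*(3 + O))
(40 + t(-1, T(-2)))² = (40 + ((-8 - 2)/2 + 3*(-1) + (-8 - 2)*(-1)))² = (40 + ((½)*(-10) - 3 - 10*(-1)))² = (40 + (-5 - 3 + 10))² = (40 + 2)² = 42² = 1764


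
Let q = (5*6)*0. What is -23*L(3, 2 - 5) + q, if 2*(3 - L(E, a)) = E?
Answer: -69/2 ≈ -34.500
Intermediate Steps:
L(E, a) = 3 - E/2
q = 0 (q = 30*0 = 0)
-23*L(3, 2 - 5) + q = -23*(3 - 1/2*3) + 0 = -23*(3 - 3/2) + 0 = -23*3/2 + 0 = -69/2 + 0 = -69/2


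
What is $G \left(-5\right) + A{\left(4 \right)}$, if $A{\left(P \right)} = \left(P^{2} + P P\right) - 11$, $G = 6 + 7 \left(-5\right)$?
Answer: $166$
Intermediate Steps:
$G = -29$ ($G = 6 - 35 = -29$)
$A{\left(P \right)} = -11 + 2 P^{2}$ ($A{\left(P \right)} = \left(P^{2} + P^{2}\right) - 11 = 2 P^{2} - 11 = -11 + 2 P^{2}$)
$G \left(-5\right) + A{\left(4 \right)} = \left(-29\right) \left(-5\right) - \left(11 - 2 \cdot 4^{2}\right) = 145 + \left(-11 + 2 \cdot 16\right) = 145 + \left(-11 + 32\right) = 145 + 21 = 166$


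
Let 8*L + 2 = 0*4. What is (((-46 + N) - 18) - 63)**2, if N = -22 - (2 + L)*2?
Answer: 93025/4 ≈ 23256.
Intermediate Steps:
L = -1/4 (L = -1/4 + (0*4)/8 = -1/4 + (1/8)*0 = -1/4 + 0 = -1/4 ≈ -0.25000)
N = -51/2 (N = -22 - (2 - 1/4)*2 = -22 - 7*2/4 = -22 - 1*7/2 = -22 - 7/2 = -51/2 ≈ -25.500)
(((-46 + N) - 18) - 63)**2 = (((-46 - 51/2) - 18) - 63)**2 = ((-143/2 - 18) - 63)**2 = (-179/2 - 63)**2 = (-305/2)**2 = 93025/4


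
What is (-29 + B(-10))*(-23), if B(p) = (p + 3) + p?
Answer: 1058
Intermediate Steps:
B(p) = 3 + 2*p (B(p) = (3 + p) + p = 3 + 2*p)
(-29 + B(-10))*(-23) = (-29 + (3 + 2*(-10)))*(-23) = (-29 + (3 - 20))*(-23) = (-29 - 17)*(-23) = -46*(-23) = 1058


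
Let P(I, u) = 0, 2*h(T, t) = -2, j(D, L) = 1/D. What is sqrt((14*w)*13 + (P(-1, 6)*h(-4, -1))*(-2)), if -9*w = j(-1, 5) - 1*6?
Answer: 7*sqrt(26)/3 ≈ 11.898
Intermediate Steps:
h(T, t) = -1 (h(T, t) = (1/2)*(-2) = -1)
w = 7/9 (w = -(1/(-1) - 1*6)/9 = -(-1 - 6)/9 = -1/9*(-7) = 7/9 ≈ 0.77778)
sqrt((14*w)*13 + (P(-1, 6)*h(-4, -1))*(-2)) = sqrt((14*(7/9))*13 + (0*(-1))*(-2)) = sqrt((98/9)*13 + 0*(-2)) = sqrt(1274/9 + 0) = sqrt(1274/9) = 7*sqrt(26)/3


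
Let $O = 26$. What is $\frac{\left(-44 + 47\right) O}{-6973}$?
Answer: $- \frac{78}{6973} \approx -0.011186$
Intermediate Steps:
$\frac{\left(-44 + 47\right) O}{-6973} = \frac{\left(-44 + 47\right) 26}{-6973} = 3 \cdot 26 \left(- \frac{1}{6973}\right) = 78 \left(- \frac{1}{6973}\right) = - \frac{78}{6973}$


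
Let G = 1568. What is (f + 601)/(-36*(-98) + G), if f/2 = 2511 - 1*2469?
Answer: 685/5096 ≈ 0.13442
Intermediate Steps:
f = 84 (f = 2*(2511 - 1*2469) = 2*(2511 - 2469) = 2*42 = 84)
(f + 601)/(-36*(-98) + G) = (84 + 601)/(-36*(-98) + 1568) = 685/(3528 + 1568) = 685/5096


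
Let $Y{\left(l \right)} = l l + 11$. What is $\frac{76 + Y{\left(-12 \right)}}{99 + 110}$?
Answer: $\frac{21}{19} \approx 1.1053$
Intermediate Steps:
$Y{\left(l \right)} = 11 + l^{2}$ ($Y{\left(l \right)} = l^{2} + 11 = 11 + l^{2}$)
$\frac{76 + Y{\left(-12 \right)}}{99 + 110} = \frac{76 + \left(11 + \left(-12\right)^{2}\right)}{99 + 110} = \frac{76 + \left(11 + 144\right)}{209} = \left(76 + 155\right) \frac{1}{209} = 231 \cdot \frac{1}{209} = \frac{21}{19}$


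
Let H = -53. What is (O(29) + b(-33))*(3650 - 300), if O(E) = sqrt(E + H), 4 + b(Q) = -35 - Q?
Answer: -20100 + 6700*I*sqrt(6) ≈ -20100.0 + 16412.0*I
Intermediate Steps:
b(Q) = -39 - Q (b(Q) = -4 + (-35 - Q) = -39 - Q)
O(E) = sqrt(-53 + E) (O(E) = sqrt(E - 53) = sqrt(-53 + E))
(O(29) + b(-33))*(3650 - 300) = (sqrt(-53 + 29) + (-39 - 1*(-33)))*(3650 - 300) = (sqrt(-24) + (-39 + 33))*3350 = (2*I*sqrt(6) - 6)*3350 = (-6 + 2*I*sqrt(6))*3350 = -20100 + 6700*I*sqrt(6)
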